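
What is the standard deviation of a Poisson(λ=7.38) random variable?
2.7166

We have X ~ Poisson(λ=7.38).

For a Poisson distribution with λ=7.38:
σ = √Var(X) = 2.7166

The standard deviation is the square root of the variance.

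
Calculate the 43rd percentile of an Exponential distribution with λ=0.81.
0.6940

We have X ~ Exponential(λ=0.81).

We want to find x such that P(X ≤ x) = 0.43.

This is the 43rd percentile, which means 43% of values fall below this point.

Using the inverse CDF (quantile function):
x = F⁻¹(0.43) = 0.6940

Verification: P(X ≤ 0.6940) = 0.43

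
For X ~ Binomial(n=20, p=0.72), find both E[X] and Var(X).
E[X] = 14.4000, Var(X) = 4.0320

We have X ~ Binomial(n=20, p=0.72).

For a Binomial distribution with n=20, p=0.72:

Expected value:
E[X] = 14.4000

Variance:
Var(X) = 4.0320

Standard deviation:
σ = √Var(X) = 2.0080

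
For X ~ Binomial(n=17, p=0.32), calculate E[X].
5.4400

We have X ~ Binomial(n=17, p=0.32).

For a Binomial distribution with n=17, p=0.32:
E[X] = 5.4400

This is the expected (average) value of X.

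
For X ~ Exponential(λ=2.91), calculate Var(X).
0.1181

We have X ~ Exponential(λ=2.91).

For an Exponential distribution with λ=2.91:
Var(X) = 0.1181

The variance measures the spread of the distribution around the mean.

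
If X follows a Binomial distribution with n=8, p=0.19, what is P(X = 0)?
0.185302

We have X ~ Binomial(n=8, p=0.19).

For a Binomial distribution, the PMF gives us the probability of each outcome.

Using the PMF formula:
P(X = 0) = 0.185302

Rounded to 4 decimal places: 0.1853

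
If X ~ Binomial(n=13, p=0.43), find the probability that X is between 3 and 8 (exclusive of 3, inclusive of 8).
0.828622

We have X ~ Binomial(n=13, p=0.43).

To find P(3 < X ≤ 8), we use:
P(3 < X ≤ 8) = P(X ≤ 8) - P(X ≤ 3)
                 = F(8) - F(3)
                 = 0.947952 - 0.119330
                 = 0.828622

So there's approximately a 82.9% chance that X falls in this range.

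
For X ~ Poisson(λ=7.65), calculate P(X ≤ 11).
0.911673

We have X ~ Poisson(λ=7.65).

The CDF gives us P(X ≤ k).

Using the CDF:
P(X ≤ 11) = 0.911673

This means there's approximately a 91.2% chance that X is at most 11.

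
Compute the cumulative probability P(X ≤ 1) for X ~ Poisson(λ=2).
0.406006

We have X ~ Poisson(λ=2).

The CDF gives us P(X ≤ k).

Using the CDF:
P(X ≤ 1) = 0.406006

This means there's approximately a 40.6% chance that X is at most 1.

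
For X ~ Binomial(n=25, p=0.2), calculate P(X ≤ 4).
0.420674

We have X ~ Binomial(n=25, p=0.2).

The CDF gives us P(X ≤ k).

Using the CDF:
P(X ≤ 4) = 0.420674

This means there's approximately a 42.1% chance that X is at most 4.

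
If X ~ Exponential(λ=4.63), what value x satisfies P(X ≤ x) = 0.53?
0.1631

We have X ~ Exponential(λ=4.63).

We want to find x such that P(X ≤ x) = 0.53.

This is the 53rd percentile, which means 53% of values fall below this point.

Using the inverse CDF (quantile function):
x = F⁻¹(0.53) = 0.1631

Verification: P(X ≤ 0.1631) = 0.53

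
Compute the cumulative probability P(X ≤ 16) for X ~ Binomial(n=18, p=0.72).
0.978369

We have X ~ Binomial(n=18, p=0.72).

The CDF gives us P(X ≤ k).

Using the CDF:
P(X ≤ 16) = 0.978369

This means there's approximately a 97.8% chance that X is at most 16.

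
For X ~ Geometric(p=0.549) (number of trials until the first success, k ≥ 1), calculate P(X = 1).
0.549000

We have X ~ Geometric(p=0.549) (number of trials until the first success, k ≥ 1).

For a Geometric distribution, the PMF gives us the probability of each outcome.

Using the PMF formula:
P(X = 1) = 0.549000

Rounded to 4 decimal places: 0.5490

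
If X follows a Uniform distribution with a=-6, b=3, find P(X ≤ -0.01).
0.665556

We have X ~ Uniform(a=-6, b=3).

The CDF gives us P(X ≤ k).

Using the CDF:
P(X ≤ -0.01) = 0.665556

This means there's approximately a 66.6% chance that X is at most -0.01.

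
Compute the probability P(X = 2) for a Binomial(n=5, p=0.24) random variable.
0.252850

We have X ~ Binomial(n=5, p=0.24).

For a Binomial distribution, the PMF gives us the probability of each outcome.

Using the PMF formula:
P(X = 2) = 0.252850

Rounded to 4 decimal places: 0.2529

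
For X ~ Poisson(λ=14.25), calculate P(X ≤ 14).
0.543959

We have X ~ Poisson(λ=14.25).

The CDF gives us P(X ≤ k).

Using the CDF:
P(X ≤ 14) = 0.543959

This means there's approximately a 54.4% chance that X is at most 14.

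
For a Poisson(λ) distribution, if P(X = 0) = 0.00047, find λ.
λ = 7.6628

For a Poisson(λ) distribution, the PMF at 0 is:
P(X = 0) = λ^0 e^(-λ) / 0! = e^(-λ)

Given P(X = 0) = 0.00047:
e^(-λ) = 0.00047
-λ = ln(0.00047)
λ = -ln(0.00047) = 7.6628

Verification: e^(-7.6628) = 0.00047 ✓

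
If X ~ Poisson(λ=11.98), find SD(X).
3.4612

We have X ~ Poisson(λ=11.98).

For a Poisson distribution with λ=11.98:
σ = √Var(X) = 3.4612

The standard deviation is the square root of the variance.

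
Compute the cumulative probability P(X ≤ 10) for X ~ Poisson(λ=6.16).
0.950414

We have X ~ Poisson(λ=6.16).

The CDF gives us P(X ≤ k).

Using the CDF:
P(X ≤ 10) = 0.950414

This means there's approximately a 95.0% chance that X is at most 10.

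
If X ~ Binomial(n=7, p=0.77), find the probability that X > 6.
0.160485

We have X ~ Binomial(n=7, p=0.77).

P(X > 6) = 1 - P(X ≤ 6)
                = 1 - F(6)
                = 1 - 0.839515
                = 0.160485

So there's approximately a 16.0% chance that X exceeds 6.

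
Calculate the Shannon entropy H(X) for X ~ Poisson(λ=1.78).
1.6382 nats

We have X ~ Poisson(λ=1.78).

The Shannon entropy measures the uncertainty or information content of the distribution.

For a Poisson distribution with λ=1.78:
H(X) = 1.6382 nats

(In bits, this would be 2.3634 bits.)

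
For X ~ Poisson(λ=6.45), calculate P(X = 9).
0.084154

We have X ~ Poisson(λ=6.45).

For a Poisson distribution, the PMF gives us the probability of each outcome.

Using the PMF formula:
P(X = 9) = 0.084154

Rounded to 4 decimal places: 0.0842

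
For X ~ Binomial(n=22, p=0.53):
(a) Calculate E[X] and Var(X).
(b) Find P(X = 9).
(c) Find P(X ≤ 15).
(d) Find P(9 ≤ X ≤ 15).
(a) E[X] = 11.6600, Var(X) = 5.4802
(b) P(X = 9) = 0.089635
(c) P(X ≤ 15) = 0.951434
(d) P(9 ≤ X ≤ 15) = 0.862978

We have X ~ Binomial(n=22, p=0.53).

(a) Moments:
E[X] = 11.6600
Var(X) = 5.4802
σ = √Var(X) = 2.3410

(b) Point probability using PMF:
P(X = 9) = 0.089635

(c) Cumulative probability using CDF:
P(X ≤ 15) = F(15) = 0.951434

(d) Range probability:
P(9 ≤ X ≤ 15) = P(X ≤ 15) - P(X ≤ 8)
                   = F(15) - F(8)
                   = 0.951434 - 0.088455
                   = 0.862978

This means approximately 86.3% of outcomes fall in the interval [9, 15].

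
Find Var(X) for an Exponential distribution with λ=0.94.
1.1317

We have X ~ Exponential(λ=0.94).

For an Exponential distribution with λ=0.94:
Var(X) = 1.1317

The variance measures the spread of the distribution around the mean.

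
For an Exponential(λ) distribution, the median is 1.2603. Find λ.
λ = 0.5500

For X ~ Exponential(λ), the CDF is F(x) = 1 - e^(-λx).
The median m satisfies F(m) = 0.5:
1 - e^(-λm) = 0.5
e^(-λm) = 0.5
λm = ln(2)
m = ln(2) / λ

Given m = 1.2603:
λ = ln(2) / 1.2603 = 0.693147 / 1.2603 = 0.5500

Verification: ln(2) / 0.5500 = 1.2603 ✓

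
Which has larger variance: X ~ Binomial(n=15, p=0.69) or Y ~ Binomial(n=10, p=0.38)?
X has larger variance (3.2085 > 2.3560)

Compute the variance for each distribution:

X ~ Binomial(n=15, p=0.69):
Var(X) = 3.2085

Y ~ Binomial(n=10, p=0.38):
Var(Y) = 2.3560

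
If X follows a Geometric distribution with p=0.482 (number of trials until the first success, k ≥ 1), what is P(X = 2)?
0.249676

We have X ~ Geometric(p=0.482) (number of trials until the first success, k ≥ 1).

For a Geometric distribution, the PMF gives us the probability of each outcome.

Using the PMF formula:
P(X = 2) = 0.249676

Rounded to 4 decimal places: 0.2497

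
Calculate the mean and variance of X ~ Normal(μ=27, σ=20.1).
E[X] = 27.0000, Var(X) = 404.0100

We have X ~ Normal(μ=27, σ=20.1).

For a Normal distribution with μ=27, σ=20.1:

Expected value:
E[X] = 27.0000

Variance:
Var(X) = 404.0100

Standard deviation:
σ = √Var(X) = 20.1000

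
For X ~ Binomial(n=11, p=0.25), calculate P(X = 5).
0.080299

We have X ~ Binomial(n=11, p=0.25).

For a Binomial distribution, the PMF gives us the probability of each outcome.

Using the PMF formula:
P(X = 5) = 0.080299

Rounded to 4 decimal places: 0.0803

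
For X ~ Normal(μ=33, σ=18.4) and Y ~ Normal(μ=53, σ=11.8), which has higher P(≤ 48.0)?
X has higher probability (P(X ≤ 48.0) = 0.7925 > P(Y ≤ 48.0) = 0.3359)

Compute P(≤ 48.0) for each distribution:

X ~ Normal(μ=33, σ=18.4):
P(X ≤ 48.0) = 0.7925

Y ~ Normal(μ=53, σ=11.8):
P(Y ≤ 48.0) = 0.3359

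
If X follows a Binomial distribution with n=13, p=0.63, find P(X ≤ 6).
0.165400

We have X ~ Binomial(n=13, p=0.63).

The CDF gives us P(X ≤ k).

Using the CDF:
P(X ≤ 6) = 0.165400

This means there's approximately a 16.5% chance that X is at most 6.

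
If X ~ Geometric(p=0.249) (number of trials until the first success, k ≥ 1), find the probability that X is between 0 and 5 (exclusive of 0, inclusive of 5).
0.761109

We have X ~ Geometric(p=0.249) (number of trials until the first success, k ≥ 1).

To find P(0 < X ≤ 5), we use:
P(0 < X ≤ 5) = P(X ≤ 5) - P(X ≤ 0)
                 = F(5) - F(0)
                 = 0.761109 - 0.000000
                 = 0.761109

So there's approximately a 76.1% chance that X falls in this range.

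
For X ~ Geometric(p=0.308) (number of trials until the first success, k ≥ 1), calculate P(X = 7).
0.033821

We have X ~ Geometric(p=0.308) (number of trials until the first success, k ≥ 1).

For a Geometric distribution, the PMF gives us the probability of each outcome.

Using the PMF formula:
P(X = 7) = 0.033821

Rounded to 4 decimal places: 0.0338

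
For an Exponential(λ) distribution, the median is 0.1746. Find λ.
λ = 3.9699

For X ~ Exponential(λ), the CDF is F(x) = 1 - e^(-λx).
The median m satisfies F(m) = 0.5:
1 - e^(-λm) = 0.5
e^(-λm) = 0.5
λm = ln(2)
m = ln(2) / λ

Given m = 0.1746:
λ = ln(2) / 0.1746 = 0.693147 / 0.1746 = 3.9699

Verification: ln(2) / 3.9699 = 0.1746 ✓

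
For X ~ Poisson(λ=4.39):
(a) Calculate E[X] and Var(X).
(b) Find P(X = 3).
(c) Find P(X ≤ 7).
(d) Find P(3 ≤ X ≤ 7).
(a) E[X] = 4.3900, Var(X) = 4.3900
(b) P(X = 3) = 0.174860
(c) P(X ≤ 7) = 0.922196
(d) P(3 ≤ X ≤ 7) = 0.735862

We have X ~ Poisson(λ=4.39).

(a) Moments:
E[X] = 4.3900
Var(X) = 4.3900
σ = √Var(X) = 2.0952

(b) Point probability using PMF:
P(X = 3) = 0.174860

(c) Cumulative probability using CDF:
P(X ≤ 7) = F(7) = 0.922196

(d) Range probability:
P(3 ≤ X ≤ 7) = P(X ≤ 7) - P(X ≤ 2)
                   = F(7) - F(2)
                   = 0.922196 - 0.186334
                   = 0.735862

This means approximately 73.6% of outcomes fall in the interval [3, 7].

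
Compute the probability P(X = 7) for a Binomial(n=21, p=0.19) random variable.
0.054396

We have X ~ Binomial(n=21, p=0.19).

For a Binomial distribution, the PMF gives us the probability of each outcome.

Using the PMF formula:
P(X = 7) = 0.054396

Rounded to 4 decimal places: 0.0544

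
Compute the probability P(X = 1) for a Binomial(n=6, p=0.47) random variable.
0.117931

We have X ~ Binomial(n=6, p=0.47).

For a Binomial distribution, the PMF gives us the probability of each outcome.

Using the PMF formula:
P(X = 1) = 0.117931

Rounded to 4 decimal places: 0.1179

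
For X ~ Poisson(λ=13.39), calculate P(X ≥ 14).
0.469750

We have X ~ Poisson(λ=13.39).

For discrete distributions, P(X ≥ 14) = 1 - P(X ≤ 13).

P(X ≤ 13) = 0.530250
P(X ≥ 14) = 1 - 0.530250 = 0.469750

So there's approximately a 47.0% chance that X is at least 14.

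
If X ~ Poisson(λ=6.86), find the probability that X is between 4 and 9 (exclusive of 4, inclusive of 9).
0.658253

We have X ~ Poisson(λ=6.86).

To find P(4 < X ≤ 9), we use:
P(4 < X ≤ 9) = P(X ≤ 9) - P(X ≤ 4)
                 = F(9) - F(4)
                 = 0.844404 - 0.186151
                 = 0.658253

So there's approximately a 65.8% chance that X falls in this range.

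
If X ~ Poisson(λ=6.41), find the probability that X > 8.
0.197847

We have X ~ Poisson(λ=6.41).

P(X > 8) = 1 - P(X ≤ 8)
                = 1 - F(8)
                = 1 - 0.802153
                = 0.197847

So there's approximately a 19.8% chance that X exceeds 8.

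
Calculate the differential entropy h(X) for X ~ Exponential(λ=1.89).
0.3634 nats

We have X ~ Exponential(λ=1.89).

The differential entropy measures the uncertainty or information content of the distribution.

For an Exponential distribution with λ=1.89:
h(X) = 0.3634 nats

(In bits, this would be 0.5243 bits.)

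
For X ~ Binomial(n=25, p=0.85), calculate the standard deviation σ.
1.7854

We have X ~ Binomial(n=25, p=0.85).

For a Binomial distribution with n=25, p=0.85:
σ = √Var(X) = 1.7854

The standard deviation is the square root of the variance.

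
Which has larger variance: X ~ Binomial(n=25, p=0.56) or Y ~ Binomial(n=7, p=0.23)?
X has larger variance (6.1600 > 1.2397)

Compute the variance for each distribution:

X ~ Binomial(n=25, p=0.56):
Var(X) = 6.1600

Y ~ Binomial(n=7, p=0.23):
Var(Y) = 1.2397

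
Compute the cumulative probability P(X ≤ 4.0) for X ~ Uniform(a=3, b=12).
0.111111

We have X ~ Uniform(a=3, b=12).

The CDF gives us P(X ≤ k).

Using the CDF:
P(X ≤ 4.0) = 0.111111

This means there's approximately a 11.1% chance that X is at most 4.0.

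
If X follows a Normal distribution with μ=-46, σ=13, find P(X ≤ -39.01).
0.704605

We have X ~ Normal(μ=-46, σ=13).

The CDF gives us P(X ≤ k).

Using the CDF:
P(X ≤ -39.01) = 0.704605

This means there's approximately a 70.5% chance that X is at most -39.01.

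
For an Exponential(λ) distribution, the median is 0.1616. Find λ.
λ = 4.2893

For X ~ Exponential(λ), the CDF is F(x) = 1 - e^(-λx).
The median m satisfies F(m) = 0.5:
1 - e^(-λm) = 0.5
e^(-λm) = 0.5
λm = ln(2)
m = ln(2) / λ

Given m = 0.1616:
λ = ln(2) / 0.1616 = 0.693147 / 0.1616 = 4.2893

Verification: ln(2) / 4.2893 = 0.1616 ✓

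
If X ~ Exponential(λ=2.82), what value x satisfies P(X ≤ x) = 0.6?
0.3249

We have X ~ Exponential(λ=2.82).

We want to find x such that P(X ≤ x) = 0.6.

This is the 60th percentile, which means 60% of values fall below this point.

Using the inverse CDF (quantile function):
x = F⁻¹(0.6) = 0.3249

Verification: P(X ≤ 0.3249) = 0.6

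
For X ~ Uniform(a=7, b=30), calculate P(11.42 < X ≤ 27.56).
0.701739

We have X ~ Uniform(a=7, b=30).

To find P(11.42 < X ≤ 27.56), we use:
P(11.42 < X ≤ 27.56) = P(X ≤ 27.56) - P(X ≤ 11.42)
                 = F(27.56) - F(11.42)
                 = 0.893913 - 0.192174
                 = 0.701739

So there's approximately a 70.2% chance that X falls in this range.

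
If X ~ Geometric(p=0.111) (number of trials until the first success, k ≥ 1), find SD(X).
8.4943

We have X ~ Geometric(p=0.111) (number of trials until the first success, k ≥ 1).

For a Geometric distribution with p=0.111 (number of trials until the first success, k ≥ 1):
σ = √Var(X) = 8.4943

The standard deviation is the square root of the variance.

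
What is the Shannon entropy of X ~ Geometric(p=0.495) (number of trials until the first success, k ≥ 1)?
1.4002 nats

We have X ~ Geometric(p=0.495) (number of trials until the first success, k ≥ 1).

The Shannon entropy measures the uncertainty or information content of the distribution.

For a Geometric distribution with p=0.495 (number of trials until the first success, k ≥ 1):
H(X) = 1.4002 nats

(In bits, this would be 2.0201 bits.)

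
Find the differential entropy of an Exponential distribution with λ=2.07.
0.2725 nats

We have X ~ Exponential(λ=2.07).

The differential entropy measures the uncertainty or information content of the distribution.

For an Exponential distribution with λ=2.07:
h(X) = 0.2725 nats

(In bits, this would be 0.3931 bits.)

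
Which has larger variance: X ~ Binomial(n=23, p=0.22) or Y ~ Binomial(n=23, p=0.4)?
Y has larger variance (5.5200 > 3.9468)

Compute the variance for each distribution:

X ~ Binomial(n=23, p=0.22):
Var(X) = 3.9468

Y ~ Binomial(n=23, p=0.4):
Var(Y) = 5.5200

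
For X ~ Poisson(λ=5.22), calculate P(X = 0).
0.005407

We have X ~ Poisson(λ=5.22).

For a Poisson distribution, the PMF gives us the probability of each outcome.

Using the PMF formula:
P(X = 0) = 0.005407

Rounded to 4 decimal places: 0.0054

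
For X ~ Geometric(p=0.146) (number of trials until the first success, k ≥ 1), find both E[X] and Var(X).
E[X] = 6.8493, Var(X) = 40.0638

We have X ~ Geometric(p=0.146) (number of trials until the first success, k ≥ 1).

For a Geometric distribution with p=0.146 (number of trials until the first success, k ≥ 1):

Expected value:
E[X] = 6.8493

Variance:
Var(X) = 40.0638

Standard deviation:
σ = √Var(X) = 6.3296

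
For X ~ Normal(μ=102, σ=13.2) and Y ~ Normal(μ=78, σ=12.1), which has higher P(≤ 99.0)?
Y has higher probability (P(Y ≤ 99.0) = 0.9587 > P(X ≤ 99.0) = 0.4101)

Compute P(≤ 99.0) for each distribution:

X ~ Normal(μ=102, σ=13.2):
P(X ≤ 99.0) = 0.4101

Y ~ Normal(μ=78, σ=12.1):
P(Y ≤ 99.0) = 0.9587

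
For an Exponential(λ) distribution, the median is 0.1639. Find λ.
λ = 4.2291

For X ~ Exponential(λ), the CDF is F(x) = 1 - e^(-λx).
The median m satisfies F(m) = 0.5:
1 - e^(-λm) = 0.5
e^(-λm) = 0.5
λm = ln(2)
m = ln(2) / λ

Given m = 0.1639:
λ = ln(2) / 0.1639 = 0.693147 / 0.1639 = 4.2291

Verification: ln(2) / 4.2291 = 0.1639 ✓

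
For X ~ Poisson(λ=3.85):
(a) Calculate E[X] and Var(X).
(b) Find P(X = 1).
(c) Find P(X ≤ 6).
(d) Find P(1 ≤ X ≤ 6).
(a) E[X] = 3.8500, Var(X) = 3.8500
(b) P(X = 1) = 0.081927
(c) P(X ≤ 6) = 0.904362
(d) P(1 ≤ X ≤ 6) = 0.883083

We have X ~ Poisson(λ=3.85).

(a) Moments:
E[X] = 3.8500
Var(X) = 3.8500
σ = √Var(X) = 1.9621

(b) Point probability using PMF:
P(X = 1) = 0.081927

(c) Cumulative probability using CDF:
P(X ≤ 6) = F(6) = 0.904362

(d) Range probability:
P(1 ≤ X ≤ 6) = P(X ≤ 6) - P(X ≤ 0)
                   = F(6) - F(0)
                   = 0.904362 - 0.021280
                   = 0.883083

This means approximately 88.3% of outcomes fall in the interval [1, 6].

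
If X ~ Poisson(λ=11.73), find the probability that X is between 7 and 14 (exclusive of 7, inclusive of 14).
0.693907

We have X ~ Poisson(λ=11.73).

To find P(7 < X ≤ 14), we use:
P(7 < X ≤ 14) = P(X ≤ 14) - P(X ≤ 7)
                 = F(14) - F(7)
                 = 0.795887 - 0.101980
                 = 0.693907

So there's approximately a 69.4% chance that X falls in this range.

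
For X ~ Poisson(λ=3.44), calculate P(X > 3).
0.450366

We have X ~ Poisson(λ=3.44).

P(X > 3) = 1 - P(X ≤ 3)
                = 1 - F(3)
                = 1 - 0.549634
                = 0.450366

So there's approximately a 45.0% chance that X exceeds 3.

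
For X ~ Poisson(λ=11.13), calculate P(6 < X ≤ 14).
0.770992

We have X ~ Poisson(λ=11.13).

To find P(6 < X ≤ 14), we use:
P(6 < X ≤ 14) = P(X ≤ 14) - P(X ≤ 6)
                 = F(14) - F(6)
                 = 0.844420 - 0.073428
                 = 0.770992

So there's approximately a 77.1% chance that X falls in this range.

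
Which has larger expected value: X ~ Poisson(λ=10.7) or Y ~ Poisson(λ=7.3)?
X has larger mean (10.7000 > 7.3000)

Compute the expected value for each distribution:

X ~ Poisson(λ=10.7):
E[X] = 10.7000

Y ~ Poisson(λ=7.3):
E[Y] = 7.3000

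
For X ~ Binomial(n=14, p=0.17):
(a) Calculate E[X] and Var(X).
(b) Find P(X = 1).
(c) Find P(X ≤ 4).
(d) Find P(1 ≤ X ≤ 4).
(a) E[X] = 2.3800, Var(X) = 1.9754
(b) P(X = 1) = 0.211151
(c) P(X ≤ 4) = 0.925925
(d) P(1 ≤ X ≤ 4) = 0.852289

We have X ~ Binomial(n=14, p=0.17).

(a) Moments:
E[X] = 2.3800
Var(X) = 1.9754
σ = √Var(X) = 1.4055

(b) Point probability using PMF:
P(X = 1) = 0.211151

(c) Cumulative probability using CDF:
P(X ≤ 4) = F(4) = 0.925925

(d) Range probability:
P(1 ≤ X ≤ 4) = P(X ≤ 4) - P(X ≤ 0)
                   = F(4) - F(0)
                   = 0.925925 - 0.073637
                   = 0.852289

This means approximately 85.2% of outcomes fall in the interval [1, 4].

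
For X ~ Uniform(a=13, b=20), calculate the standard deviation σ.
2.0207

We have X ~ Uniform(a=13, b=20).

For a Uniform distribution with a=13, b=20:
σ = √Var(X) = 2.0207

The standard deviation is the square root of the variance.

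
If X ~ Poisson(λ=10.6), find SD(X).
3.2558

We have X ~ Poisson(λ=10.6).

For a Poisson distribution with λ=10.6:
σ = √Var(X) = 3.2558

The standard deviation is the square root of the variance.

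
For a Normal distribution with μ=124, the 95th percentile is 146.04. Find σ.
σ = 13.3994

For X ~ Normal(μ, σ), the p-th percentile satisfies x = μ + z_p × σ,
where z_p = Φ⁻¹(p) is the standard normal quantile.

Step 1: z_{0.95} = Φ⁻¹(0.95) = 1.6449

Step 2: Solve for σ:
146.04 = 124 + 1.6449 × σ
σ = (146.04 - 124) / 1.6449
σ = 22.04 / 1.6449
σ = 13.3994

Verification: μ + z × σ = 124 + 1.6449 × 13.3994 = 146.04 ✓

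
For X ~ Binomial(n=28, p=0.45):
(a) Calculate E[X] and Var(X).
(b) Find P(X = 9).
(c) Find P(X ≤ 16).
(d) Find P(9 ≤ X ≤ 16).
(a) E[X] = 12.6000, Var(X) = 6.9300
(b) P(X = 9) = 0.060966
(c) P(X ≤ 16) = 0.930442
(d) P(9 ≤ X ≤ 16) = 0.872687

We have X ~ Binomial(n=28, p=0.45).

(a) Moments:
E[X] = 12.6000
Var(X) = 6.9300
σ = √Var(X) = 2.6325

(b) Point probability using PMF:
P(X = 9) = 0.060966

(c) Cumulative probability using CDF:
P(X ≤ 16) = F(16) = 0.930442

(d) Range probability:
P(9 ≤ X ≤ 16) = P(X ≤ 16) - P(X ≤ 8)
                   = F(16) - F(8)
                   = 0.930442 - 0.057755
                   = 0.872687

This means approximately 87.3% of outcomes fall in the interval [9, 16].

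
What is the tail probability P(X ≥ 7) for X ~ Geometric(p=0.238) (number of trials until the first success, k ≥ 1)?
0.195763

We have X ~ Geometric(p=0.238) (number of trials until the first success, k ≥ 1).

For discrete distributions, P(X ≥ 7) = 1 - P(X ≤ 6).

P(X ≤ 6) = 0.804237
P(X ≥ 7) = 1 - 0.804237 = 0.195763

So there's approximately a 19.6% chance that X is at least 7.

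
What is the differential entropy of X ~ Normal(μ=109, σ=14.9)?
4.1203 nats

We have X ~ Normal(μ=109, σ=14.9).

The differential entropy measures the uncertainty or information content of the distribution.

For a Normal distribution with μ=109, σ=14.9:
h(X) = 4.1203 nats

(In bits, this would be 5.9443 bits.)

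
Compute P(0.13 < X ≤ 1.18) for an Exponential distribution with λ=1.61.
0.661553

We have X ~ Exponential(λ=1.61).

To find P(0.13 < X ≤ 1.18), we use:
P(0.13 < X ≤ 1.18) = P(X ≤ 1.18) - P(X ≤ 0.13)
                 = F(1.18) - F(0.13)
                 = 0.850401 - 0.188848
                 = 0.661553

So there's approximately a 66.2% chance that X falls in this range.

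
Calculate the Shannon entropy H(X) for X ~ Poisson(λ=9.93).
2.5578 nats

We have X ~ Poisson(λ=9.93).

The Shannon entropy measures the uncertainty or information content of the distribution.

For a Poisson distribution with λ=9.93:
H(X) = 2.5578 nats

(In bits, this would be 3.6902 bits.)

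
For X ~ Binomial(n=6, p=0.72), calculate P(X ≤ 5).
0.860686

We have X ~ Binomial(n=6, p=0.72).

The CDF gives us P(X ≤ k).

Using the CDF:
P(X ≤ 5) = 0.860686

This means there's approximately a 86.1% chance that X is at most 5.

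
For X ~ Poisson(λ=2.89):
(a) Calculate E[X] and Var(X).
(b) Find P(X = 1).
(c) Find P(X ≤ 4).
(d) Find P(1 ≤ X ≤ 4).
(a) E[X] = 2.8900, Var(X) = 2.8900
(b) P(X = 1) = 0.160615
(c) P(X ≤ 4) = 0.833396
(d) P(1 ≤ X ≤ 4) = 0.777819

We have X ~ Poisson(λ=2.89).

(a) Moments:
E[X] = 2.8900
Var(X) = 2.8900
σ = √Var(X) = 1.7000

(b) Point probability using PMF:
P(X = 1) = 0.160615

(c) Cumulative probability using CDF:
P(X ≤ 4) = F(4) = 0.833396

(d) Range probability:
P(1 ≤ X ≤ 4) = P(X ≤ 4) - P(X ≤ 0)
                   = F(4) - F(0)
                   = 0.833396 - 0.055576
                   = 0.777819

This means approximately 77.8% of outcomes fall in the interval [1, 4].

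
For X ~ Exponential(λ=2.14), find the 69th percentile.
0.5473

We have X ~ Exponential(λ=2.14).

We want to find x such that P(X ≤ x) = 0.69.

This is the 69th percentile, which means 69% of values fall below this point.

Using the inverse CDF (quantile function):
x = F⁻¹(0.69) = 0.5473

Verification: P(X ≤ 0.5473) = 0.69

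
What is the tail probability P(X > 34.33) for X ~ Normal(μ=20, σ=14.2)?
0.156450

We have X ~ Normal(μ=20, σ=14.2).

P(X > 34.33) = 1 - P(X ≤ 34.33)
                = 1 - F(34.33)
                = 1 - 0.843550
                = 0.156450

So there's approximately a 15.6% chance that X exceeds 34.33.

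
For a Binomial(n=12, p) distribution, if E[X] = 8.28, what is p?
p = 0.69

For a Binomial(n, p) distribution:
E[X] = n × p

Given n = 12 and E[X] = 8.28:
8.28 = 12 × p
p = 8.28 / 12 = 0.69

Verification: Binomial(12, 0.69) has E[X] = 8.28 ✓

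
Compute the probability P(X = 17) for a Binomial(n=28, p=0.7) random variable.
0.088495

We have X ~ Binomial(n=28, p=0.7).

For a Binomial distribution, the PMF gives us the probability of each outcome.

Using the PMF formula:
P(X = 17) = 0.088495

Rounded to 4 decimal places: 0.0885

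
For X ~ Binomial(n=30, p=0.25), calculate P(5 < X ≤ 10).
0.691674

We have X ~ Binomial(n=30, p=0.25).

To find P(5 < X ≤ 10), we use:
P(5 < X ≤ 10) = P(X ≤ 10) - P(X ≤ 5)
                 = F(10) - F(5)
                 = 0.894272 - 0.202598
                 = 0.691674

So there's approximately a 69.2% chance that X falls in this range.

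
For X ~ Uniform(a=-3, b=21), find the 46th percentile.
8.0400

We have X ~ Uniform(a=-3, b=21).

We want to find x such that P(X ≤ x) = 0.46.

This is the 46th percentile, which means 46% of values fall below this point.

Using the inverse CDF (quantile function):
x = F⁻¹(0.46) = 8.0400

Verification: P(X ≤ 8.0400) = 0.46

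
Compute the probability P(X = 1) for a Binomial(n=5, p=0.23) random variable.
0.404260

We have X ~ Binomial(n=5, p=0.23).

For a Binomial distribution, the PMF gives us the probability of each outcome.

Using the PMF formula:
P(X = 1) = 0.404260

Rounded to 4 decimal places: 0.4043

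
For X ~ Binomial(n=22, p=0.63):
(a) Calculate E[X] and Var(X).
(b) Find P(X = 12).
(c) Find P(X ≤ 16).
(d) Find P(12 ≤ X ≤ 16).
(a) E[X] = 13.8600, Var(X) = 5.1282
(b) P(X = 12) = 0.121554
(c) P(X ≤ 16) = 0.880031
(d) P(12 ≤ X ≤ 16) = 0.731175

We have X ~ Binomial(n=22, p=0.63).

(a) Moments:
E[X] = 13.8600
Var(X) = 5.1282
σ = √Var(X) = 2.2646

(b) Point probability using PMF:
P(X = 12) = 0.121554

(c) Cumulative probability using CDF:
P(X ≤ 16) = F(16) = 0.880031

(d) Range probability:
P(12 ≤ X ≤ 16) = P(X ≤ 16) - P(X ≤ 11)
                   = F(16) - F(11)
                   = 0.880031 - 0.148855
                   = 0.731175

This means approximately 73.1% of outcomes fall in the interval [12, 16].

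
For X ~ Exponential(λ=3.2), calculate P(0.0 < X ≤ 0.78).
0.917586

We have X ~ Exponential(λ=3.2).

To find P(0.0 < X ≤ 0.78), we use:
P(0.0 < X ≤ 0.78) = P(X ≤ 0.78) - P(X ≤ 0.0)
                 = F(0.78) - F(0.0)
                 = 0.917586 - 0.000000
                 = 0.917586

So there's approximately a 91.8% chance that X falls in this range.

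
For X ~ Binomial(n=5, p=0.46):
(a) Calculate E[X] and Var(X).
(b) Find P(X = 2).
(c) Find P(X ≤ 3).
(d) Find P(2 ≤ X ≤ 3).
(a) E[X] = 2.3000, Var(X) = 1.2420
(b) P(X = 2) = 0.333194
(c) P(X ≤ 3) = 0.858512
(d) P(2 ≤ X ≤ 3) = 0.617026

We have X ~ Binomial(n=5, p=0.46).

(a) Moments:
E[X] = 2.3000
Var(X) = 1.2420
σ = √Var(X) = 1.1145

(b) Point probability using PMF:
P(X = 2) = 0.333194

(c) Cumulative probability using CDF:
P(X ≤ 3) = F(3) = 0.858512

(d) Range probability:
P(2 ≤ X ≤ 3) = P(X ≤ 3) - P(X ≤ 1)
                   = F(3) - F(1)
                   = 0.858512 - 0.241487
                   = 0.617026

This means approximately 61.7% of outcomes fall in the interval [2, 3].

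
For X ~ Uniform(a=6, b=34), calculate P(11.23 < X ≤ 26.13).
0.532143

We have X ~ Uniform(a=6, b=34).

To find P(11.23 < X ≤ 26.13), we use:
P(11.23 < X ≤ 26.13) = P(X ≤ 26.13) - P(X ≤ 11.23)
                 = F(26.13) - F(11.23)
                 = 0.718929 - 0.186786
                 = 0.532143

So there's approximately a 53.2% chance that X falls in this range.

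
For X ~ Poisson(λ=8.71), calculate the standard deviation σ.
2.9513

We have X ~ Poisson(λ=8.71).

For a Poisson distribution with λ=8.71:
σ = √Var(X) = 2.9513

The standard deviation is the square root of the variance.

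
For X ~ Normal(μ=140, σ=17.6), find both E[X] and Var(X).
E[X] = 140.0000, Var(X) = 309.7600

We have X ~ Normal(μ=140, σ=17.6).

For a Normal distribution with μ=140, σ=17.6:

Expected value:
E[X] = 140.0000

Variance:
Var(X) = 309.7600

Standard deviation:
σ = √Var(X) = 17.6000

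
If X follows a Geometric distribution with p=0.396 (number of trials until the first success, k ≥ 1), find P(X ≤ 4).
0.866909

We have X ~ Geometric(p=0.396) (number of trials until the first success, k ≥ 1).

The CDF gives us P(X ≤ k).

Using the CDF:
P(X ≤ 4) = 0.866909

This means there's approximately a 86.7% chance that X is at most 4.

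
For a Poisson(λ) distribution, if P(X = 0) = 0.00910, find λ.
λ = 4.6995

For a Poisson(λ) distribution, the PMF at 0 is:
P(X = 0) = λ^0 e^(-λ) / 0! = e^(-λ)

Given P(X = 0) = 0.00910:
e^(-λ) = 0.00910
-λ = ln(0.00910)
λ = -ln(0.00910) = 4.6995

Verification: e^(-4.6995) = 0.00910 ✓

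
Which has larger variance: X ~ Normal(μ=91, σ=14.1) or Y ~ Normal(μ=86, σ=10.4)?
X has larger variance (198.8100 > 108.1600)

Compute the variance for each distribution:

X ~ Normal(μ=91, σ=14.1):
Var(X) = 198.8100

Y ~ Normal(μ=86, σ=10.4):
Var(Y) = 108.1600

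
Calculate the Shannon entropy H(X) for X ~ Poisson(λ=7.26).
2.3976 nats

We have X ~ Poisson(λ=7.26).

The Shannon entropy measures the uncertainty or information content of the distribution.

For a Poisson distribution with λ=7.26:
H(X) = 2.3976 nats

(In bits, this would be 3.4591 bits.)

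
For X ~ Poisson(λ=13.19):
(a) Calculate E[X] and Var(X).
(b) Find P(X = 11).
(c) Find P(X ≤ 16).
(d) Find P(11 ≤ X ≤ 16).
(a) E[X] = 13.1900, Var(X) = 13.1900
(b) P(X = 11) = 0.098445
(c) P(X ≤ 16) = 0.821539
(d) P(11 ≤ X ≤ 16) = 0.585814

We have X ~ Poisson(λ=13.19).

(a) Moments:
E[X] = 13.1900
Var(X) = 13.1900
σ = √Var(X) = 3.6318

(b) Point probability using PMF:
P(X = 11) = 0.098445

(c) Cumulative probability using CDF:
P(X ≤ 16) = F(16) = 0.821539

(d) Range probability:
P(11 ≤ X ≤ 16) = P(X ≤ 16) - P(X ≤ 10)
                   = F(16) - F(10)
                   = 0.821539 - 0.235725
                   = 0.585814

This means approximately 58.6% of outcomes fall in the interval [11, 16].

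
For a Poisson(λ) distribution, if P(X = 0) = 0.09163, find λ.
λ = 2.3900

For a Poisson(λ) distribution, the PMF at 0 is:
P(X = 0) = λ^0 e^(-λ) / 0! = e^(-λ)

Given P(X = 0) = 0.09163:
e^(-λ) = 0.09163
-λ = ln(0.09163)
λ = -ln(0.09163) = 2.3900

Verification: e^(-2.3900) = 0.09163 ✓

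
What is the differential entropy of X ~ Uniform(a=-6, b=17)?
3.1355 nats

We have X ~ Uniform(a=-6, b=17).

The differential entropy measures the uncertainty or information content of the distribution.

For a Uniform distribution with a=-6, b=17:
h(X) = 3.1355 nats

(In bits, this would be 4.5236 bits.)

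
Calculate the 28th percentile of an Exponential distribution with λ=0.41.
0.8012

We have X ~ Exponential(λ=0.41).

We want to find x such that P(X ≤ x) = 0.28.

This is the 28th percentile, which means 28% of values fall below this point.

Using the inverse CDF (quantile function):
x = F⁻¹(0.28) = 0.8012

Verification: P(X ≤ 0.8012) = 0.28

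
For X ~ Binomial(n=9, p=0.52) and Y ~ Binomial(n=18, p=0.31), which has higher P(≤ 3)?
X has higher probability (P(X ≤ 3) = 0.2161 > P(Y ≤ 3) = 0.1432)

Compute P(≤ 3) for each distribution:

X ~ Binomial(n=9, p=0.52):
P(X ≤ 3) = 0.2161

Y ~ Binomial(n=18, p=0.31):
P(Y ≤ 3) = 0.1432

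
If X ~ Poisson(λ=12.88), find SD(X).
3.5889

We have X ~ Poisson(λ=12.88).

For a Poisson distribution with λ=12.88:
σ = √Var(X) = 3.5889

The standard deviation is the square root of the variance.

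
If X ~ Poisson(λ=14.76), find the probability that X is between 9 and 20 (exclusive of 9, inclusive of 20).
0.848651

We have X ~ Poisson(λ=14.76).

To find P(9 < X ≤ 20), we use:
P(9 < X ≤ 20) = P(X ≤ 20) - P(X ≤ 9)
                 = F(20) - F(9)
                 = 0.926665 - 0.078014
                 = 0.848651

So there's approximately a 84.9% chance that X falls in this range.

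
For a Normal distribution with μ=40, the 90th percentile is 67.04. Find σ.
σ = 21.0994

For X ~ Normal(μ, σ), the p-th percentile satisfies x = μ + z_p × σ,
where z_p = Φ⁻¹(p) is the standard normal quantile.

Step 1: z_{0.9} = Φ⁻¹(0.9) = 1.2816

Step 2: Solve for σ:
67.04 = 40 + 1.2816 × σ
σ = (67.04 - 40) / 1.2816
σ = 27.04 / 1.2816
σ = 21.0994

Verification: μ + z × σ = 40 + 1.2816 × 21.0994 = 67.04 ✓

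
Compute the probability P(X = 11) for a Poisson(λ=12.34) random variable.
0.110692

We have X ~ Poisson(λ=12.34).

For a Poisson distribution, the PMF gives us the probability of each outcome.

Using the PMF formula:
P(X = 11) = 0.110692

Rounded to 4 decimal places: 0.1107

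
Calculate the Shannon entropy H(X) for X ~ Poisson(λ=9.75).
2.5485 nats

We have X ~ Poisson(λ=9.75).

The Shannon entropy measures the uncertainty or information content of the distribution.

For a Poisson distribution with λ=9.75:
H(X) = 2.5485 nats

(In bits, this would be 3.6767 bits.)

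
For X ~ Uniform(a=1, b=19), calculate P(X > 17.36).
0.091111

We have X ~ Uniform(a=1, b=19).

P(X > 17.36) = 1 - P(X ≤ 17.36)
                = 1 - F(17.36)
                = 1 - 0.908889
                = 0.091111

So there's approximately a 9.1% chance that X exceeds 17.36.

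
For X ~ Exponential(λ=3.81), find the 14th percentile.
0.0396

We have X ~ Exponential(λ=3.81).

We want to find x such that P(X ≤ x) = 0.14.

This is the 14th percentile, which means 14% of values fall below this point.

Using the inverse CDF (quantile function):
x = F⁻¹(0.14) = 0.0396

Verification: P(X ≤ 0.0396) = 0.14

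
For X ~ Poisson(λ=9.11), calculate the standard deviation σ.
3.0183

We have X ~ Poisson(λ=9.11).

For a Poisson distribution with λ=9.11:
σ = √Var(X) = 3.0183

The standard deviation is the square root of the variance.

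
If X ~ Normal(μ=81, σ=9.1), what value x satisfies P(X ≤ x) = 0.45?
79.8565

We have X ~ Normal(μ=81, σ=9.1).

We want to find x such that P(X ≤ x) = 0.45.

This is the 45th percentile, which means 45% of values fall below this point.

Using the inverse CDF (quantile function):
x = F⁻¹(0.45) = 79.8565

Verification: P(X ≤ 79.8565) = 0.45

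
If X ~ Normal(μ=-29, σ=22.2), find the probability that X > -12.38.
0.227035

We have X ~ Normal(μ=-29, σ=22.2).

P(X > -12.38) = 1 - P(X ≤ -12.38)
                = 1 - F(-12.38)
                = 1 - 0.772965
                = 0.227035

So there's approximately a 22.7% chance that X exceeds -12.38.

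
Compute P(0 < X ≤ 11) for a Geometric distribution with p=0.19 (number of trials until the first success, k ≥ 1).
0.901523

We have X ~ Geometric(p=0.19) (number of trials until the first success, k ≥ 1).

To find P(0 < X ≤ 11), we use:
P(0 < X ≤ 11) = P(X ≤ 11) - P(X ≤ 0)
                 = F(11) - F(0)
                 = 0.901523 - 0.000000
                 = 0.901523

So there's approximately a 90.2% chance that X falls in this range.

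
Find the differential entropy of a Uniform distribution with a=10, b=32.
3.0910 nats

We have X ~ Uniform(a=10, b=32).

The differential entropy measures the uncertainty or information content of the distribution.

For a Uniform distribution with a=10, b=32:
h(X) = 3.0910 nats

(In bits, this would be 4.4594 bits.)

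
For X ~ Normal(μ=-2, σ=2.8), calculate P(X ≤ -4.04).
0.233132

We have X ~ Normal(μ=-2, σ=2.8).

The CDF gives us P(X ≤ k).

Using the CDF:
P(X ≤ -4.04) = 0.233132

This means there's approximately a 23.3% chance that X is at most -4.04.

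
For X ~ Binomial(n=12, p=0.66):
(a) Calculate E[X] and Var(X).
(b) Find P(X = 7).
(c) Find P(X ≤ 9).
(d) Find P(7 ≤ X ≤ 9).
(a) E[X] = 7.9200, Var(X) = 2.6928
(b) P(X = 7) = 0.196303
(c) P(X ≤ 9) = 0.831278
(d) P(7 ≤ X ≤ 9) = 0.639938

We have X ~ Binomial(n=12, p=0.66).

(a) Moments:
E[X] = 7.9200
Var(X) = 2.6928
σ = √Var(X) = 1.6410

(b) Point probability using PMF:
P(X = 7) = 0.196303

(c) Cumulative probability using CDF:
P(X ≤ 9) = F(9) = 0.831278

(d) Range probability:
P(7 ≤ X ≤ 9) = P(X ≤ 9) - P(X ≤ 6)
                   = F(9) - F(6)
                   = 0.831278 - 0.191340
                   = 0.639938

This means approximately 64.0% of outcomes fall in the interval [7, 9].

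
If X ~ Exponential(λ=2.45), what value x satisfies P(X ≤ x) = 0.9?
0.9398

We have X ~ Exponential(λ=2.45).

We want to find x such that P(X ≤ x) = 0.9.

This is the 90th percentile, which means 90% of values fall below this point.

Using the inverse CDF (quantile function):
x = F⁻¹(0.9) = 0.9398

Verification: P(X ≤ 0.9398) = 0.9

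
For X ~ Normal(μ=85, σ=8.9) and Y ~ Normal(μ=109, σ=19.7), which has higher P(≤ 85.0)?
X has higher probability (P(X ≤ 85.0) = 0.5000 > P(Y ≤ 85.0) = 0.1116)

Compute P(≤ 85.0) for each distribution:

X ~ Normal(μ=85, σ=8.9):
P(X ≤ 85.0) = 0.5000

Y ~ Normal(μ=109, σ=19.7):
P(Y ≤ 85.0) = 0.1116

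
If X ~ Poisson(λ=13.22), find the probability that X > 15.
0.256177

We have X ~ Poisson(λ=13.22).

P(X > 15) = 1 - P(X ≤ 15)
                = 1 - F(15)
                = 1 - 0.743823
                = 0.256177

So there's approximately a 25.6% chance that X exceeds 15.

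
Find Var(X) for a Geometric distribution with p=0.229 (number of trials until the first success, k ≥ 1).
14.7022

We have X ~ Geometric(p=0.229) (number of trials until the first success, k ≥ 1).

For a Geometric distribution with p=0.229 (number of trials until the first success, k ≥ 1):
Var(X) = 14.7022

The variance measures the spread of the distribution around the mean.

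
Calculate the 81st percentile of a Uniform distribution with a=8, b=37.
31.4900

We have X ~ Uniform(a=8, b=37).

We want to find x such that P(X ≤ x) = 0.81.

This is the 81st percentile, which means 81% of values fall below this point.

Using the inverse CDF (quantile function):
x = F⁻¹(0.81) = 31.4900

Verification: P(X ≤ 31.4900) = 0.81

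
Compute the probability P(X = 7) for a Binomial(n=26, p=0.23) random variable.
0.156139

We have X ~ Binomial(n=26, p=0.23).

For a Binomial distribution, the PMF gives us the probability of each outcome.

Using the PMF formula:
P(X = 7) = 0.156139

Rounded to 4 decimal places: 0.1561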